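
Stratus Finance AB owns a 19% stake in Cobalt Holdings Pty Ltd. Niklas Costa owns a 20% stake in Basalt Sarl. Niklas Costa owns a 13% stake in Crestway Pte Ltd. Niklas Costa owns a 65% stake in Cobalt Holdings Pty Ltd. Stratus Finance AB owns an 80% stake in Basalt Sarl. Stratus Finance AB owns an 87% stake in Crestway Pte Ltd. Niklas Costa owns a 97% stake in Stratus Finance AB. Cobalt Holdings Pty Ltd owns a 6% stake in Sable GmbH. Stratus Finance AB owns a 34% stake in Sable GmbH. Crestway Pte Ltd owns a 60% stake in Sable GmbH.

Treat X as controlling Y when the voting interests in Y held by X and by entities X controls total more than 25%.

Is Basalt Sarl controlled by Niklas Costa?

Niklas holds 97% of Stratus, so Niklas controls Stratus.
Stratus and Niklas together hold 80% + 20% = 100% of Basalt, so Niklas controls Basalt.

Yes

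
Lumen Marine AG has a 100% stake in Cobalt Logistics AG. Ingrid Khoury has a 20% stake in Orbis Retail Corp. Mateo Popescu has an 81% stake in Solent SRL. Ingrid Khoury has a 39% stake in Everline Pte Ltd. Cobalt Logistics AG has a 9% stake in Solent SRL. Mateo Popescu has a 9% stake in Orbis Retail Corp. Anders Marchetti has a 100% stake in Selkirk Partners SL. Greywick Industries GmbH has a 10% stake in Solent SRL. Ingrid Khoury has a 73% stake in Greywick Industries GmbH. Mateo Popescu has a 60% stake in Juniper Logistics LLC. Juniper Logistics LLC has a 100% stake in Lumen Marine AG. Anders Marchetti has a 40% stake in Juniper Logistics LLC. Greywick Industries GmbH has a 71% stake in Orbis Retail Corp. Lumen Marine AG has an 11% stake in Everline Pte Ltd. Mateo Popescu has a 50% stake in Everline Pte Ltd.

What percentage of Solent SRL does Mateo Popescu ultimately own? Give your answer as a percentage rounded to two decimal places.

Mateo reaches Solent along 2 paths.
Direct stake: 81% = 81%.
Via Juniper → Lumen → Cobalt: 60% × 100% × 100% × 9% = 5.4%.
Total: 81% + 5.4% = 86.4%.
Rounded: 86.40%.

86.40%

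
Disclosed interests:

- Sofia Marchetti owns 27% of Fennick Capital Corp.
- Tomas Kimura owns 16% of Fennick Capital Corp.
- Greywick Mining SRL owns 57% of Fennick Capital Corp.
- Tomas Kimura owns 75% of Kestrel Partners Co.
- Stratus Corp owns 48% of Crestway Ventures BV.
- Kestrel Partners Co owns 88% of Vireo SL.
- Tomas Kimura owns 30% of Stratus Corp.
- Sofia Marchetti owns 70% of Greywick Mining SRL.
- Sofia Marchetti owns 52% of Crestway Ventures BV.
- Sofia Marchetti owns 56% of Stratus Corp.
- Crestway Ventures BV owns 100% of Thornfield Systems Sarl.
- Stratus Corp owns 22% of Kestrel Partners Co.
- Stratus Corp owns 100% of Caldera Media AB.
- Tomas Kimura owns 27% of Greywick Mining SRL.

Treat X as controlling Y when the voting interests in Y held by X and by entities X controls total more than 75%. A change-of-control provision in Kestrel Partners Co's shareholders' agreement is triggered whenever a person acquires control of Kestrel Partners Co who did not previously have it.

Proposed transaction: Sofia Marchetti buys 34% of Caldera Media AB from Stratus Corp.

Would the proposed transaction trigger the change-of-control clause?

No

The purchase adds only to Sofia's holdings (Stratus's stake shrinks), so Sofia is the only person who could newly come to control Kestrel.
Sofia's largest direct stake is 70% in Greywick, which does not meet the threshold, so Sofia controls no company.
Neither Sofia nor any entity Sofia controls holds any voting interest in Kestrel.
So before the transaction, Sofia does not control Kestrel.
After the purchase, Sofia holds 34% of Caldera directly, and Stratus's stake falls to 66%.
Sofia's side now holds 34% of Caldera, not > 75%, so Sofia still does not control Caldera.
After the transaction, neither Sofia nor any entity Sofia controls holds a voting interest in Kestrel, so Sofia still does not control it.
No new person acquires control, so the clause is not triggered.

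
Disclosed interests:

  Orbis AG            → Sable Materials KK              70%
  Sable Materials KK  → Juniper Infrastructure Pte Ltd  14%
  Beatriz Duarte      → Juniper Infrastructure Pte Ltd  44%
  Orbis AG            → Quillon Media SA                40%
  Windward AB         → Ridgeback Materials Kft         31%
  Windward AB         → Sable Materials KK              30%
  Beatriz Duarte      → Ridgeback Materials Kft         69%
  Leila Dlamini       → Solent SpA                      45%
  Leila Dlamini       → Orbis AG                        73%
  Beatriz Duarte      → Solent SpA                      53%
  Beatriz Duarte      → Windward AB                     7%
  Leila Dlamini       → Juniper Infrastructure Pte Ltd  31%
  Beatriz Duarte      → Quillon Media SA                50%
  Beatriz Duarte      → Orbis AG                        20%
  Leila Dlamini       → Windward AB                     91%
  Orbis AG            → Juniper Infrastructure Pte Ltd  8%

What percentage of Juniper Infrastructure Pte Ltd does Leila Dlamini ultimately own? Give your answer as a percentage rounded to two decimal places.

Leila reaches Juniper along 4 paths.
Direct stake: 31% = 31%.
Via Windward → Sable: 91% × 30% × 14% = 3.822%.
Via Orbis → Sable: 73% × 70% × 14% = 7.154%.
Via Orbis: 73% × 8% = 5.84%.
Total: 31% + 3.822% + 7.154% + 5.84% = 47.816%.
Rounded: 47.82%.

47.82%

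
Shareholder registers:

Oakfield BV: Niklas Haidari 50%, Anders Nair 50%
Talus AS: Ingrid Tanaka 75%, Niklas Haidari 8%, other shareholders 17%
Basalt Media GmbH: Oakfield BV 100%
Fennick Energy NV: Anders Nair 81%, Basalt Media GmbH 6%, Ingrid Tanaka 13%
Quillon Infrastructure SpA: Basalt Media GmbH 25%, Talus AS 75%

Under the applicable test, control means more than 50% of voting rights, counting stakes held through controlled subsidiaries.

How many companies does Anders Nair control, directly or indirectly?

1

Anders holds 81% of Fennick, so Anders controls Fennick.
No other company's threshold is met.
Anders controls 1 company.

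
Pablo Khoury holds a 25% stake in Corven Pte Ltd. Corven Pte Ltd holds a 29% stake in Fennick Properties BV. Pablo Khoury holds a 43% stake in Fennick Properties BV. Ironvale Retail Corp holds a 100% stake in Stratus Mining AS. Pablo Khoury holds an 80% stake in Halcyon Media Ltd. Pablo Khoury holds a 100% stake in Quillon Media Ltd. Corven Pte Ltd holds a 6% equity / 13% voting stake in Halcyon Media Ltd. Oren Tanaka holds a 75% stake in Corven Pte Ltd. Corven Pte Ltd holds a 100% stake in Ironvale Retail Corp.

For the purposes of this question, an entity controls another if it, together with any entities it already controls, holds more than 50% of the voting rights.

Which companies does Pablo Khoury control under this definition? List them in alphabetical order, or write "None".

Pablo holds 80% of Halcyon, so Pablo controls Halcyon.
Pablo holds 100% of Quillon, so Pablo controls Quillon.
No other company's threshold is met.

Halcyon Media Ltd, Quillon Media Ltd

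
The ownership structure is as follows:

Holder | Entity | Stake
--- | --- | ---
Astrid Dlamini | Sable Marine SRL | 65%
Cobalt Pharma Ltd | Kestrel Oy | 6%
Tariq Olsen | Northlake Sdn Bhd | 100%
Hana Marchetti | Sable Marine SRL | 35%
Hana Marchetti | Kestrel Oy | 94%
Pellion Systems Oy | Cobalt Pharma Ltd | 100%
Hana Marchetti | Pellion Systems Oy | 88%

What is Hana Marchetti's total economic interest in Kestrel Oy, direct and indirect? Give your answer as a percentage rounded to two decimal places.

99.28%

Hana reaches Kestrel along 2 paths.
Direct stake: 94% = 94%.
Via Pellion → Cobalt: 88% × 100% × 6% = 5.28%.
Total: 94% + 5.28% = 99.28%.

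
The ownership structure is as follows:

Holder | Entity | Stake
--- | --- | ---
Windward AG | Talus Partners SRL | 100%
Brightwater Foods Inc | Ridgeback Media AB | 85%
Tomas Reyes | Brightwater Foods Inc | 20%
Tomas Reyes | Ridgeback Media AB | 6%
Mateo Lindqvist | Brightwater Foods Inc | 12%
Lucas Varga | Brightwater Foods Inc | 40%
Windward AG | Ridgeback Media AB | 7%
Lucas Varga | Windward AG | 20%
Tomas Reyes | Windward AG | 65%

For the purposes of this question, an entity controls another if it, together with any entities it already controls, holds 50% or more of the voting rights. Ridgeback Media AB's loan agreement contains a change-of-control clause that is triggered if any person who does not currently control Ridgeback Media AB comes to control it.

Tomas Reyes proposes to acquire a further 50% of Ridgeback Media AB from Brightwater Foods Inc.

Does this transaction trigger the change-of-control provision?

The purchase adds only to Tomas's holdings (Brightwater's stake shrinks), so Tomas is the only person who could newly come to control Ridgeback.
Tomas holds 65% of Windward, so Tomas controls Windward.
Windward holds 100% of Talus, so Tomas controls Talus.
In Ridgeback, Tomas's side holds only 7% + 6% = 13%, not ≥ 50%.
So before the transaction, Tomas does not control Ridgeback.
After the purchase, Tomas's direct stake in Ridgeback rises to 6% + 50% = 56%, and Brightwater's stake falls to 35%.
Windward and Tomas together hold 7% + 56% = 63% of Ridgeback, so Tomas controls Ridgeback.
Tomas did not control Ridgeback before and does after, so the clause is triggered.

Yes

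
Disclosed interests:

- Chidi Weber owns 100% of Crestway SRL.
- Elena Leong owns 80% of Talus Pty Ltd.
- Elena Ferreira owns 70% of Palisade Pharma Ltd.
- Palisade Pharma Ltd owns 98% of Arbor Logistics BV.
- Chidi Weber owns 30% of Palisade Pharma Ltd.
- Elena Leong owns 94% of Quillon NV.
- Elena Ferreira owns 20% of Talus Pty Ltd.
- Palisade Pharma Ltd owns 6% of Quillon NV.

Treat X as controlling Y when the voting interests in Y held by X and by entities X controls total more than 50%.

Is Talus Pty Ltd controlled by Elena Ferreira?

Elena Ferreira holds 70% of Palisade, so Elena Ferreira controls Palisade.
Palisade holds 98% of Arbor, so Elena Ferreira controls Arbor.
In Talus, Elena Ferreira's side holds only 20%, not > 50%.
So Elena Ferreira does not control Talus.

No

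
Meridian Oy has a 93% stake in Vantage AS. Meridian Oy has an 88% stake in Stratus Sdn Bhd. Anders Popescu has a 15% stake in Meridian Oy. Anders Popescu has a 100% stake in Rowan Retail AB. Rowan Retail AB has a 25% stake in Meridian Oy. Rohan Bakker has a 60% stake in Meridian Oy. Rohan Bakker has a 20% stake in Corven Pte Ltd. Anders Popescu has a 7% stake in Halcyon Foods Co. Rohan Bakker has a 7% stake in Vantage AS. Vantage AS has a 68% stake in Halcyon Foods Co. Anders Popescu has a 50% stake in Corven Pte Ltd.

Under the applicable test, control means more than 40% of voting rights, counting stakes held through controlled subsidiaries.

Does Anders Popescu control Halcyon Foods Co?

No

Anders holds 100% of Rowan, so Anders controls Rowan.
Anders holds 50% of Corven, so Anders controls Corven.
In Halcyon, Anders's side holds only 7%, not > 40%.
So Anders does not control Halcyon.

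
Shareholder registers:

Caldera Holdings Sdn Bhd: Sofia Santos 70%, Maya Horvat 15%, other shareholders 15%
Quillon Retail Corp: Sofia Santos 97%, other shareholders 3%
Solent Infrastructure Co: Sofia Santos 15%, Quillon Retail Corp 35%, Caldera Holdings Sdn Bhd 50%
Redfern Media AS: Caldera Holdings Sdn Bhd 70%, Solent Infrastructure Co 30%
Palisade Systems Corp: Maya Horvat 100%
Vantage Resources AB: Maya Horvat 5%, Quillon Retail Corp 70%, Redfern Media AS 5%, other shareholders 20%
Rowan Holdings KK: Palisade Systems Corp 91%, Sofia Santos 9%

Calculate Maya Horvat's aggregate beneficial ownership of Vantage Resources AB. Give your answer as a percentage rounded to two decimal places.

Maya reaches Vantage along 3 paths.
Direct stake: 5% = 5%.
Via Caldera → Redfern: 15% × 70% × 5% = 0.525%.
Via Caldera → Solent → Redfern: 15% × 50% × 30% × 5% = 0.1125%.
Total: 5% + 0.525% + 0.1125% = 5.6375%.
Rounded: 5.64%.

5.64%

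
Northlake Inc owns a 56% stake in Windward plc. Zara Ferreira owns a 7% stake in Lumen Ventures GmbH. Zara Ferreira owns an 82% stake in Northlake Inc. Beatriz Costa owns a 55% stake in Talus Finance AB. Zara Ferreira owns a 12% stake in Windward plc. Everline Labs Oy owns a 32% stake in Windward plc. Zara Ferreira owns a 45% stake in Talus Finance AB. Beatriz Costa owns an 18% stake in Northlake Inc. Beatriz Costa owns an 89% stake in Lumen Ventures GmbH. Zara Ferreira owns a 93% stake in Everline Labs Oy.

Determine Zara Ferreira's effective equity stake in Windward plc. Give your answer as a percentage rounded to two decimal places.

Zara reaches Windward along 3 paths.
Direct stake: 12% = 12%.
Via Everline: 93% × 32% = 29.76%.
Via Northlake: 82% × 56% = 45.92%.
Total: 12% + 29.76% + 45.92% = 87.68%.

87.68%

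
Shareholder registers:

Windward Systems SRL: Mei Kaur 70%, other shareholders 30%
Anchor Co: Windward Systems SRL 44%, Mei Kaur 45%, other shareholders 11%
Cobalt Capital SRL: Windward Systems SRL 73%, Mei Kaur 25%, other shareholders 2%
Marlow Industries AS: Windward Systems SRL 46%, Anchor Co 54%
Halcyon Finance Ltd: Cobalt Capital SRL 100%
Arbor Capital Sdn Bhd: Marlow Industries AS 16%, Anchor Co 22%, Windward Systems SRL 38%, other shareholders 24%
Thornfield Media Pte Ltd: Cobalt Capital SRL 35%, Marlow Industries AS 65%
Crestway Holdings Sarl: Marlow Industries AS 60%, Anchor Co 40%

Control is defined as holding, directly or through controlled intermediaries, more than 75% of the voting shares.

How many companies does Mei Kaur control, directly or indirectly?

0

Mei's largest direct stake is 70% in Windward, which does not meet the threshold.
Mei controls 0 companies.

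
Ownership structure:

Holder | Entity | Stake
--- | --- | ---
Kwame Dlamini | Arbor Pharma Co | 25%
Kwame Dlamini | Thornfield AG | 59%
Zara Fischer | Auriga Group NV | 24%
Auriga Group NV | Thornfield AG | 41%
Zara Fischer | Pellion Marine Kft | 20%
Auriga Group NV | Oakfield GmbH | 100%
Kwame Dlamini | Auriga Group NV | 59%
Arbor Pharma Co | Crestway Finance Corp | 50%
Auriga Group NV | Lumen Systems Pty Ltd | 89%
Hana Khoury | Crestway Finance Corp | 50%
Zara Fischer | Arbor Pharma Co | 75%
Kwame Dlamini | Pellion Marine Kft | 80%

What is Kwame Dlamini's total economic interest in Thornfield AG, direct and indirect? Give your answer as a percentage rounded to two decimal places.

83.19%

Kwame reaches Thornfield along 2 paths.
Direct stake: 59% = 59%.
Via Auriga: 59% × 41% = 24.19%.
Total: 59% + 24.19% = 83.19%.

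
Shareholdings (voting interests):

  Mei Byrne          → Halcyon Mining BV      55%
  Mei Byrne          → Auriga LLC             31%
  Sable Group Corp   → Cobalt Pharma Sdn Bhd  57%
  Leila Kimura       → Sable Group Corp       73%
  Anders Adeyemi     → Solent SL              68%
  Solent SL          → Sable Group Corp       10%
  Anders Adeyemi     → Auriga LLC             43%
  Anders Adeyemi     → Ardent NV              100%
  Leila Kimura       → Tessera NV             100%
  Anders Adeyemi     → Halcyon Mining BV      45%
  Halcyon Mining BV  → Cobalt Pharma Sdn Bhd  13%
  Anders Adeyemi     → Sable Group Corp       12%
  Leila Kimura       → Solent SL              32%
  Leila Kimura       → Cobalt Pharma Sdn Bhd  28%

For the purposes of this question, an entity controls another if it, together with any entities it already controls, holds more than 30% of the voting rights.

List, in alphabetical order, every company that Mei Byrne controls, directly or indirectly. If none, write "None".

Auriga LLC, Halcyon Mining BV

Mei holds 55% of Halcyon, so Mei controls Halcyon.
Mei holds 31% of Auriga, so Mei controls Auriga.
No other company's threshold is met.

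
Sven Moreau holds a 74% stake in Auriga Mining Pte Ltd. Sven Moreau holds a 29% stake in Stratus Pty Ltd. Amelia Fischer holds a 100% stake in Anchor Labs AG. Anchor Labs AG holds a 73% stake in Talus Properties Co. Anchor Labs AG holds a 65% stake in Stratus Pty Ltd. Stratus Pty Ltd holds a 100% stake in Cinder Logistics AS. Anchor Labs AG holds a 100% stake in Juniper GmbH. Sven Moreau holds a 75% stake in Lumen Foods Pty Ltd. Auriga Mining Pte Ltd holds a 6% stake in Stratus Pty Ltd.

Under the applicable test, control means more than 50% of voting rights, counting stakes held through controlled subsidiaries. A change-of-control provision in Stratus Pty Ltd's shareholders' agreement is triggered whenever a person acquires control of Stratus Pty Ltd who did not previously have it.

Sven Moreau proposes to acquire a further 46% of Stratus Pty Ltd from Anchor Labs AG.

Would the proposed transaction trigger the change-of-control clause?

Yes

The purchase adds only to Sven's holdings (Anchor's stake shrinks), so Sven is the only person who could newly come to control Stratus.
Sven holds 75% of Lumen, so Sven controls Lumen.
Sven holds 74% of Auriga, so Sven controls Auriga.
In Stratus, Sven's side holds only 29% + 6% = 35%, not > 50%.
So before the transaction, Sven does not control Stratus.
After the purchase, Sven's direct stake in Stratus rises to 29% + 46% = 75%, and Anchor's stake falls to 19%.
Sven and Auriga together hold 75% + 6% = 81% of Stratus, so Sven controls Stratus.
Sven did not control Stratus before and does after, so the clause is triggered.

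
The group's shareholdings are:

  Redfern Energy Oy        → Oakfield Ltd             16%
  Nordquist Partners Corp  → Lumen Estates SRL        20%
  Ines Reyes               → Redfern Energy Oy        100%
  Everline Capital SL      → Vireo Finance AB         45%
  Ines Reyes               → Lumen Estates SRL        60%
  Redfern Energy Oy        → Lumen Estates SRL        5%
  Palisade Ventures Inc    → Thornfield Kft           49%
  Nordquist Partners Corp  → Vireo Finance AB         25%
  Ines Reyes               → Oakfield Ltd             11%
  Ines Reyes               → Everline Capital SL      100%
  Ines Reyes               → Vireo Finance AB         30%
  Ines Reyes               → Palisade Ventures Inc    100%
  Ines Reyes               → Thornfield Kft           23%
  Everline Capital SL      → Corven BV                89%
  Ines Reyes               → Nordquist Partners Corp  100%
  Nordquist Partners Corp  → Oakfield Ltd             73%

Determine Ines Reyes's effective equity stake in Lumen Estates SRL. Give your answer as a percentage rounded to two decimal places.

Ines reaches Lumen along 3 paths.
Via Nordquist: 100% × 20% = 20%.
Direct stake: 60% = 60%.
Via Redfern: 100% × 5% = 5%.
Total: 20% + 60% + 5% = 85%.
Rounded: 85.00%.

85.00%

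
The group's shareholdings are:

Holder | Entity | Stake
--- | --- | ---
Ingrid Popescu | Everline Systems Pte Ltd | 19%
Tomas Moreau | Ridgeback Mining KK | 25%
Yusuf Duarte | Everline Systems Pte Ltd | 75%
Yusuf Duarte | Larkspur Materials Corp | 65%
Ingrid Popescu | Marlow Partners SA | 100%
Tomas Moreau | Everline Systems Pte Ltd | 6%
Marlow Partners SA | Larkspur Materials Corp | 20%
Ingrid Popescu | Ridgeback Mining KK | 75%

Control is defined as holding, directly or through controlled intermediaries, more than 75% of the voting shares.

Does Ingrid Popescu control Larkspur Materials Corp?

No

Ingrid holds 100% of Marlow, so Ingrid controls Marlow.
In Larkspur, Ingrid's side holds only 20%, not > 75%.
So Ingrid does not control Larkspur.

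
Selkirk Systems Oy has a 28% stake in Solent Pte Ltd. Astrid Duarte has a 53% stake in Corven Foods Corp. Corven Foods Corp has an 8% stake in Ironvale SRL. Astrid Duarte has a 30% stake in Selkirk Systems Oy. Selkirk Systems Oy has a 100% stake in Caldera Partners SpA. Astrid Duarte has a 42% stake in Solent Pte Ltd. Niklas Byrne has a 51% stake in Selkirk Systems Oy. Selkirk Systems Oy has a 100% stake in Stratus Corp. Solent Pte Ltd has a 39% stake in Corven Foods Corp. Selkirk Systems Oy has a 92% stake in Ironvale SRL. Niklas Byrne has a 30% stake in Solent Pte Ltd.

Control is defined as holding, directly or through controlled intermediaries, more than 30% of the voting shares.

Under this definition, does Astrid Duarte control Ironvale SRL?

Astrid holds 42% of Solent, so Astrid controls Solent.
Solent and Astrid together hold 39% + 53% = 92% of Corven, so Astrid controls Corven.
In Ironvale, Astrid's side holds only 8%, not > 30%.
So Astrid does not control Ironvale.

No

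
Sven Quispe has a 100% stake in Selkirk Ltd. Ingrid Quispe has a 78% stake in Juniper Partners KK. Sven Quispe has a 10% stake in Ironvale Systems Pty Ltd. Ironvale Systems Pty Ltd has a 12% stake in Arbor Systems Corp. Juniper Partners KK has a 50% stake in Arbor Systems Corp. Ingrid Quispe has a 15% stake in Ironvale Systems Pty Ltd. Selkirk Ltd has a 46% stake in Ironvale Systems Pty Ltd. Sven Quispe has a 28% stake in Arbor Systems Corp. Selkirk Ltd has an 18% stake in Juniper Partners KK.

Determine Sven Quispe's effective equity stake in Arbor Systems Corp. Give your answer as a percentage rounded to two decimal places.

43.72%

Sven reaches Arbor along 4 paths.
Direct stake: 28% = 28%.
Via Selkirk → Juniper: 100% × 18% × 50% = 9%.
Via Ironvale: 10% × 12% = 1.2%.
Via Selkirk → Ironvale: 100% × 46% × 12% = 5.52%.
Total: 28% + 9% + 1.2% + 5.52% = 43.72%.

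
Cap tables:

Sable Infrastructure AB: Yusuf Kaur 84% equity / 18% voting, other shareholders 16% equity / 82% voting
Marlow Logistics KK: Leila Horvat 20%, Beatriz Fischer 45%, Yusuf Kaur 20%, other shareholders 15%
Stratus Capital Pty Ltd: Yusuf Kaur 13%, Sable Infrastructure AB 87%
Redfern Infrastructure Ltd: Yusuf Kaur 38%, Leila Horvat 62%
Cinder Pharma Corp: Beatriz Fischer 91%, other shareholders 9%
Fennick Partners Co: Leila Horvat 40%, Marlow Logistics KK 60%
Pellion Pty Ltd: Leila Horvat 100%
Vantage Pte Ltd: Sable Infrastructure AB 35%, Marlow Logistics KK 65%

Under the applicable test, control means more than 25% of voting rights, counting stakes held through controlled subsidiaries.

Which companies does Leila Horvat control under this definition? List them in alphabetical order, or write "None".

Leila holds 62% of Redfern, so Leila controls Redfern.
Leila holds 40% of Fennick, so Leila controls Fennick.
Leila holds 100% of Pellion, so Leila controls Pellion.
No other company's threshold is met.

Fennick Partners Co, Pellion Pty Ltd, Redfern Infrastructure Ltd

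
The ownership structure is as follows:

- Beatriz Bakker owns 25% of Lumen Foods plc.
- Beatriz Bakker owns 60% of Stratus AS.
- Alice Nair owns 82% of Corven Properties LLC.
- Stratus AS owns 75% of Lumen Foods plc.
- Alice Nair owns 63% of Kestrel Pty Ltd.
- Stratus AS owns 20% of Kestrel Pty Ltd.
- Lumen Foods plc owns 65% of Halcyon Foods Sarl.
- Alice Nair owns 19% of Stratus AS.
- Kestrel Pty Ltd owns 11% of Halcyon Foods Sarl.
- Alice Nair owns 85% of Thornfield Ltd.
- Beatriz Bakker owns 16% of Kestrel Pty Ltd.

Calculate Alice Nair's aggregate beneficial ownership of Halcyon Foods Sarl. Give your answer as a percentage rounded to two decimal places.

Alice reaches Halcyon along 3 paths.
Via Kestrel: 63% × 11% = 6.93%.
Via Stratus → Kestrel: 19% × 20% × 11% = 0.418%.
Via Stratus → Lumen: 19% × 75% × 65% = 9.2625%.
Total: 6.93% + 0.418% + 9.2625% = 16.6105%.
Rounded: 16.61%.

16.61%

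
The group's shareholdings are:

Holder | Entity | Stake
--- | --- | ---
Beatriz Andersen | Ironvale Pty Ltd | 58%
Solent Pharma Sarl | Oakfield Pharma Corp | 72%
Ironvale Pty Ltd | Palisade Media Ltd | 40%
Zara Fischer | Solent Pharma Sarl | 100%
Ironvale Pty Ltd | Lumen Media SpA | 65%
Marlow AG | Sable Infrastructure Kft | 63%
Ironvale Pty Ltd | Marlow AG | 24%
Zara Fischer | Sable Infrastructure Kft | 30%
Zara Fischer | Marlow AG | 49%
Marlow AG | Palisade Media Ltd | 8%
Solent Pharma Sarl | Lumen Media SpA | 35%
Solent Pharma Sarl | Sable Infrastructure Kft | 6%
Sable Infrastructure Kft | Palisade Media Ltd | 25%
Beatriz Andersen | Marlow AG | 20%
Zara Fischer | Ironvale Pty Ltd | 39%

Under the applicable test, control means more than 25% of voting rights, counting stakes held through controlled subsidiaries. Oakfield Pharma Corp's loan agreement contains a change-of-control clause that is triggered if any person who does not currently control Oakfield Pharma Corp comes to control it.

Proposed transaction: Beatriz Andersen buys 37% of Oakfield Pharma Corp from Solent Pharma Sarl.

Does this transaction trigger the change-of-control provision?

Yes

The purchase adds only to Beatriz's holdings (Solent's stake shrinks), so Beatriz is the only person who could newly come to control Oakfield.
Beatriz holds 58% of Ironvale, so Beatriz controls Ironvale.
Ironvale holds 65% of Lumen, so Beatriz controls Lumen.
Ironvale and Beatriz together hold 24% + 20% = 44% of Marlow, so Beatriz controls Marlow.
Marlow holds 63% of Sable, so Beatriz controls Sable.
Marlow and Sable and Ironvale together hold 8% + 25% + 40% = 73% of Palisade, so Beatriz controls Palisade.
Neither Beatriz nor any entity Beatriz controls holds any voting interest in Oakfield.
So before the transaction, Beatriz does not control Oakfield.
After the purchase, Beatriz holds 37% of Oakfield directly, and Solent's stake falls to 35%.
Beatriz holds 37% of Oakfield, so Beatriz controls Oakfield.
Beatriz did not control Oakfield before and does after, so the clause is triggered.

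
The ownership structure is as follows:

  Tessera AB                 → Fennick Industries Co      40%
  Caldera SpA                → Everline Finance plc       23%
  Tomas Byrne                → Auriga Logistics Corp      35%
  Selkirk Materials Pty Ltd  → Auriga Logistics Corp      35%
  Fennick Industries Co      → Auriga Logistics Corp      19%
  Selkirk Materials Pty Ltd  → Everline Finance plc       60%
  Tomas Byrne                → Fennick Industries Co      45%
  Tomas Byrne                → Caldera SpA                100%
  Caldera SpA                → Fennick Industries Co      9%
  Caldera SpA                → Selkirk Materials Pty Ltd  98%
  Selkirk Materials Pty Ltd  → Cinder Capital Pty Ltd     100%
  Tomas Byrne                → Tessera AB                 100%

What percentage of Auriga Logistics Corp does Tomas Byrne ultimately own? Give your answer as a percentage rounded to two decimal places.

Tomas reaches Auriga along 5 paths.
Direct stake: 35% = 35%.
Via Fennick: 45% × 19% = 8.55%.
Via Caldera → Fennick: 100% × 9% × 19% = 1.71%.
Via Tessera → Fennick: 100% × 40% × 19% = 7.6%.
Via Caldera → Selkirk: 100% × 98% × 35% = 34.3%.
Total: 35% + 8.55% + 1.71% + 7.6% + 34.3% = 87.16%.

87.16%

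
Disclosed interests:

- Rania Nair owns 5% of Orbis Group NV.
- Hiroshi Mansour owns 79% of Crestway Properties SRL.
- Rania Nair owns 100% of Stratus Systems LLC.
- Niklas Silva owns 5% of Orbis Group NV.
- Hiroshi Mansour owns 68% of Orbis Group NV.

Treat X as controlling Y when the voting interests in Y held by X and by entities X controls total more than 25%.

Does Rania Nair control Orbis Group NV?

No

Rania holds 100% of Stratus, so Rania controls Stratus.
In Orbis, Rania's side holds only 5%, not > 25%.
So Rania does not control Orbis.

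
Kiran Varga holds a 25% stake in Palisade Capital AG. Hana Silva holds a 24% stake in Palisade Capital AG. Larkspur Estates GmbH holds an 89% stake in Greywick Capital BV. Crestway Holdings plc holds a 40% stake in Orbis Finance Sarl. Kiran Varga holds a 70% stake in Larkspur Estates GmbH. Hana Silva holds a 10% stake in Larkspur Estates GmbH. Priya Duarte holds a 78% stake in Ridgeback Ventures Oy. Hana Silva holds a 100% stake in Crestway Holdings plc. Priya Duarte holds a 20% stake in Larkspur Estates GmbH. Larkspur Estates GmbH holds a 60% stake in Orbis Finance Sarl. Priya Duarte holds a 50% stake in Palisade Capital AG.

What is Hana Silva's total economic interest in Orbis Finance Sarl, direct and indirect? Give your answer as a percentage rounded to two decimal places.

Hana reaches Orbis along 2 paths.
Via Crestway: 100% × 40% = 40%.
Via Larkspur: 10% × 60% = 6%.
Total: 40% + 6% = 46%.
Rounded: 46.00%.

46.00%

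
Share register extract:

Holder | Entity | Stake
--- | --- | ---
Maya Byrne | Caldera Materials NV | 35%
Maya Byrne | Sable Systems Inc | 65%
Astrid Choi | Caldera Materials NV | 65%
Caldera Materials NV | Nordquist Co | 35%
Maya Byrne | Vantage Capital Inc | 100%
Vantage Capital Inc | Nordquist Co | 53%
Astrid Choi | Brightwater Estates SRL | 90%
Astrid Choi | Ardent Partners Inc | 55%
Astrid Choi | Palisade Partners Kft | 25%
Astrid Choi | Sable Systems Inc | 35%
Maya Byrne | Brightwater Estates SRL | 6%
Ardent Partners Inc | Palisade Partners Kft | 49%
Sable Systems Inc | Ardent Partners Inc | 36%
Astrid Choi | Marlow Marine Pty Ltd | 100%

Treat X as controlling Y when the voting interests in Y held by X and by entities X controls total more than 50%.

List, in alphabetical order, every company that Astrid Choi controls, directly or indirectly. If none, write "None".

Astrid holds 90% of Brightwater, so Astrid controls Brightwater.
Astrid holds 55% of Ardent, so Astrid controls Ardent.
Astrid holds 65% of Caldera, so Astrid controls Caldera.
Astrid holds 100% of Marlow, so Astrid controls Marlow.
Astrid and Ardent together hold 25% + 49% = 74% of Palisade, so Astrid controls Palisade.
No other company's threshold is met.

Ardent Partners Inc, Brightwater Estates SRL, Caldera Materials NV, Marlow Marine Pty Ltd, Palisade Partners Kft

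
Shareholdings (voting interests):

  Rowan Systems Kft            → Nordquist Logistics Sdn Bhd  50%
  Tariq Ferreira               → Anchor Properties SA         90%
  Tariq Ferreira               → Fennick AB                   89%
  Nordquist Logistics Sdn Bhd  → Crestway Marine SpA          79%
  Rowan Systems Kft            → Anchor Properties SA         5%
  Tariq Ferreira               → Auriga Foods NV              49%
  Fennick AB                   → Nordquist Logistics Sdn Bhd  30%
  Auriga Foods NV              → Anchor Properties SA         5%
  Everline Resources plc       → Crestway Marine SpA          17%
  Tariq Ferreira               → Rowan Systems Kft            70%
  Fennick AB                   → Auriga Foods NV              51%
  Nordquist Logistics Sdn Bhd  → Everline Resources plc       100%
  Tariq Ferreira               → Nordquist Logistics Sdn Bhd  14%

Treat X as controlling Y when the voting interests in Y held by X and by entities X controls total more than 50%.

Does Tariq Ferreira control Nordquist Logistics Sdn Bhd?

Tariq holds 70% of Rowan, so Tariq controls Rowan.
Tariq holds 89% of Fennick, so Tariq controls Fennick.
Rowan and Fennick and Tariq together hold 50% + 30% + 14% = 94% of Nordquist, so Tariq controls Nordquist.

Yes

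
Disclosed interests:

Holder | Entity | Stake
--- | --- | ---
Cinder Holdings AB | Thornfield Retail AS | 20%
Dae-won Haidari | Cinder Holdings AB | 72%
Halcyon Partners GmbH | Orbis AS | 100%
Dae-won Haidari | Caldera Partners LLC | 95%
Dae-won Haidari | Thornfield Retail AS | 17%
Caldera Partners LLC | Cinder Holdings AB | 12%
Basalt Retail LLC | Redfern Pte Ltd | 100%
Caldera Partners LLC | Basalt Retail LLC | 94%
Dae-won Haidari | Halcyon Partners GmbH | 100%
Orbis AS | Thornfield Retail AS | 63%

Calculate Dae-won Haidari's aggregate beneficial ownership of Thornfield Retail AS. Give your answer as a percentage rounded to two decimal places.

Dae-won reaches Thornfield along 4 paths.
Via Halcyon → Orbis: 100% × 100% × 63% = 63%.
Direct stake: 17% = 17%.
Via Cinder: 72% × 20% = 14.4%.
Via Caldera → Cinder: 95% × 12% × 20% = 2.28%.
Total: 63% + 17% + 14.4% + 2.28% = 96.68%.

96.68%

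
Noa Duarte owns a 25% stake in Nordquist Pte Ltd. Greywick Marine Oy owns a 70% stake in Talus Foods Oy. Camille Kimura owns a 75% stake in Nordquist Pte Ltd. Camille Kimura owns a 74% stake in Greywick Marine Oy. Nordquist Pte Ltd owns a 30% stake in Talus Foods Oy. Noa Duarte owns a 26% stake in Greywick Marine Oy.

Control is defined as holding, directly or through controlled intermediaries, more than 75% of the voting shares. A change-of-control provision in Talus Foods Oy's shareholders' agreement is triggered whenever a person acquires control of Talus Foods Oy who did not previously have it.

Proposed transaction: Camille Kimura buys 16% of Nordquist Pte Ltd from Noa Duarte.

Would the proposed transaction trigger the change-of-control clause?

No

The purchase adds only to Camille's holdings (Noa's stake shrinks), so Camille is the only person who could newly come to control Talus.
Camille's largest direct stake is 75% in Nordquist, which does not meet the threshold, so Camille controls no company.
Neither Camille nor any entity Camille controls holds any voting interest in Talus.
So before the transaction, Camille does not control Talus.
After the purchase, Camille's direct stake in Nordquist rises to 75% + 16% = 91%, and Noa's stake falls to 9%.
Camille holds 91% of Nordquist, so Camille controls Nordquist.
After the transaction, Camille's side holds 30% of Talus, not > 75%, so Camille still does not control Talus.
No new person acquires control, so the clause is not triggered.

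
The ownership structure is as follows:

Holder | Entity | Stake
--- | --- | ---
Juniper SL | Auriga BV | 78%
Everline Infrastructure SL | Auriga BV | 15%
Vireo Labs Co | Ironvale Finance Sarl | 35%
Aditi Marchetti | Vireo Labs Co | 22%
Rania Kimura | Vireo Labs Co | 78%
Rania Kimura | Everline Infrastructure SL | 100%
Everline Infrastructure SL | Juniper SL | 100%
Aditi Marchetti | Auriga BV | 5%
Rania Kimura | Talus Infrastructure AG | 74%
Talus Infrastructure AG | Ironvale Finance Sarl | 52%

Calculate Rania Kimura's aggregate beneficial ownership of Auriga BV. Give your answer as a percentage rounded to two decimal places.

Rania reaches Auriga along 2 paths.
Via Everline: 100% × 15% = 15%.
Via Everline → Juniper: 100% × 100% × 78% = 78%.
Total: 15% + 78% = 93%.
Rounded: 93.00%.

93.00%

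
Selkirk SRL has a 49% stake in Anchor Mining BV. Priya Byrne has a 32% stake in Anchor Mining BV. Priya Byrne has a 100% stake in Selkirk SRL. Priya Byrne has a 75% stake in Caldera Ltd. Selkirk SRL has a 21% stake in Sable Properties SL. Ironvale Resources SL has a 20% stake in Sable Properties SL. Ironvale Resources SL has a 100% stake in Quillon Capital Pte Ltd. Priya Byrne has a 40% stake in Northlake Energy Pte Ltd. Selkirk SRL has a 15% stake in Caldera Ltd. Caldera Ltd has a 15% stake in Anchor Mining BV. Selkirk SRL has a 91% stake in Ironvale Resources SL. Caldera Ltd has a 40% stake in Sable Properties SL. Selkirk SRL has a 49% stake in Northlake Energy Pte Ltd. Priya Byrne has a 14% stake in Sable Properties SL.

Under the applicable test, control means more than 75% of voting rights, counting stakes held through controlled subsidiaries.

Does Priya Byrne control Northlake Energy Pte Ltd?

Priya holds 100% of Selkirk, so Priya controls Selkirk.
Selkirk and Priya together hold 49% + 40% = 89% of Northlake, so Priya controls Northlake.

Yes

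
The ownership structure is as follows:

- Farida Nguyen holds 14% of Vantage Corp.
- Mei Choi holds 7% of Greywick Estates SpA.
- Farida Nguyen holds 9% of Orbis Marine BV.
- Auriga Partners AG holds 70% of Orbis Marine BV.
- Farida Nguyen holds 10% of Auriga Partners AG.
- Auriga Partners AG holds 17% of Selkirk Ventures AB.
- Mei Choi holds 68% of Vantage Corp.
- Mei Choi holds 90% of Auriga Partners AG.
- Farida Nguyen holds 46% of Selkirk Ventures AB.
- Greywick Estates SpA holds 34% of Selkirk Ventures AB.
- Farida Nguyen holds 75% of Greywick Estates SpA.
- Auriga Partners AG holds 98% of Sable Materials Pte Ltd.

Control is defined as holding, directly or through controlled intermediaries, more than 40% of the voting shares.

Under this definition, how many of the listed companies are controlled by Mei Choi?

Mei holds 90% of Auriga, so Mei controls Auriga.
Mei holds 68% of Vantage, so Mei controls Vantage.
Auriga holds 70% of Orbis, so Mei controls Orbis.
Auriga holds 98% of Sable, so Mei controls Sable.
No other company's threshold is met.
Mei controls 4 companies.

4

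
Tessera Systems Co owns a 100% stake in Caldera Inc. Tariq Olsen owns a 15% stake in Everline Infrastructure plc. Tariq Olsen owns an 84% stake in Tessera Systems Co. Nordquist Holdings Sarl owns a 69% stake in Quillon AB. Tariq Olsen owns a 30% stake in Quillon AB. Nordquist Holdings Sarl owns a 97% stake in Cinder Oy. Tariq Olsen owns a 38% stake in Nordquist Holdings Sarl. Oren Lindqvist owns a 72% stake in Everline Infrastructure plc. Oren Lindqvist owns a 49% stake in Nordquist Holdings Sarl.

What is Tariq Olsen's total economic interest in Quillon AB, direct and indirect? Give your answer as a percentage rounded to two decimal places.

56.22%

Tariq reaches Quillon along 2 paths.
Direct stake: 30% = 30%.
Via Nordquist: 38% × 69% = 26.22%.
Total: 30% + 26.22% = 56.22%.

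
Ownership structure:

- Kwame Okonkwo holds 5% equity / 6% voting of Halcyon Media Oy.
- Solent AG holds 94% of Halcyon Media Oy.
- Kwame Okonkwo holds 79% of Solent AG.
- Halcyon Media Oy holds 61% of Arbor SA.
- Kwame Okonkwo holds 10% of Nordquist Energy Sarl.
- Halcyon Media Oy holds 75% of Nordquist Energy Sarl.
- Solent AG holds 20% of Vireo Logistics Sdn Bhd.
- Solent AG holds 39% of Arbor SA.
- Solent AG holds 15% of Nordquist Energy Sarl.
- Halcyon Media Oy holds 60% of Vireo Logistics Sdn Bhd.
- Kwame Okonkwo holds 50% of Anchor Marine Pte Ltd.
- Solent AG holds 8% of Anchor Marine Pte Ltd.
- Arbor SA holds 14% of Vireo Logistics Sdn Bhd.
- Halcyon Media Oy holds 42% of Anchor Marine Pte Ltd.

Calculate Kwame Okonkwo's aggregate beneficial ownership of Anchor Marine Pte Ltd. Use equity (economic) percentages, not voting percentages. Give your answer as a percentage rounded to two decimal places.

89.61%

Kwame reaches Anchor along 4 paths.
Via Solent: 79% × 8% = 6.32%.
Via Solent → Halcyon: 79% × 94% × 42% = 31.1892%.
Via Halcyon: 5% × 42% = 2.1%.
Direct stake: 50% = 50%.
Total: 6.32% + 31.1892% + 2.1% + 50% = 89.6092%.
Rounded: 89.61%.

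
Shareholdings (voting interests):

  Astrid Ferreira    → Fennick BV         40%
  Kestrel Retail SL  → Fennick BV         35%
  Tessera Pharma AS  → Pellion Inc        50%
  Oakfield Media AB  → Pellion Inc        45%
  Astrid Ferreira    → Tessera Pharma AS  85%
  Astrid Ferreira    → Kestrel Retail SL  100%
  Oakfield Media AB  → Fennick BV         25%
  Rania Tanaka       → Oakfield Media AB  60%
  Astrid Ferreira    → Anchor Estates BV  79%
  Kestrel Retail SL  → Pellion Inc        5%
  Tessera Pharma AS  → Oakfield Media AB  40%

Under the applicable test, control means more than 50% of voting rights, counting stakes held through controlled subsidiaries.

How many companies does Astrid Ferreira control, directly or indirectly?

Astrid holds 85% of Tessera, so Astrid controls Tessera.
Astrid holds 79% of Anchor, so Astrid controls Anchor.
Astrid holds 100% of Kestrel, so Astrid controls Kestrel.
Kestrel and Astrid together hold 35% + 40% = 75% of Fennick, so Astrid controls Fennick.
Kestrel and Tessera together hold 5% + 50% = 55% of Pellion, so Astrid controls Pellion.
No other company's threshold is met.
Astrid controls 5 companies.

5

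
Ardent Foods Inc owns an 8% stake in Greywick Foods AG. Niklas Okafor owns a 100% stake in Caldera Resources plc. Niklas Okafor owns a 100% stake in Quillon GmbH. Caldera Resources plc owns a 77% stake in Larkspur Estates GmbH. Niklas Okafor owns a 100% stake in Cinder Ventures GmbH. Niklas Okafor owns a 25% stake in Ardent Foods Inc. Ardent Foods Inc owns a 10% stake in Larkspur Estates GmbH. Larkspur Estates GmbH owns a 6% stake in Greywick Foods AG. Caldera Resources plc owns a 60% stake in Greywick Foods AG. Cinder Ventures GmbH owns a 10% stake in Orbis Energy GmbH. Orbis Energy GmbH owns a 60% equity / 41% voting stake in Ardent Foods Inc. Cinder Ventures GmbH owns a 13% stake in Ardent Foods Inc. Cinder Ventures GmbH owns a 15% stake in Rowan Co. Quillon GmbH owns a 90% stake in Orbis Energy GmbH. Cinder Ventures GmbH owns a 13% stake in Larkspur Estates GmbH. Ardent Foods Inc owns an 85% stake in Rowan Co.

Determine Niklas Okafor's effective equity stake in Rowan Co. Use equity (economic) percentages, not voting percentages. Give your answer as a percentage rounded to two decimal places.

98.30%

Niklas reaches Rowan along 5 paths.
Via Ardent: 25% × 85% = 21.25%.
Via Quillon → Orbis → Ardent: 100% × 90% × 60% × 85% = 45.9%.
Via Cinder → Orbis → Ardent: 100% × 10% × 60% × 85% = 5.1%.
Via Cinder → Ardent: 100% × 13% × 85% = 11.05%.
Via Cinder: 100% × 15% = 15%.
Total: 21.25% + 45.9% + 5.1% + 11.05% + 15% = 98.3%.
Rounded: 98.30%.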